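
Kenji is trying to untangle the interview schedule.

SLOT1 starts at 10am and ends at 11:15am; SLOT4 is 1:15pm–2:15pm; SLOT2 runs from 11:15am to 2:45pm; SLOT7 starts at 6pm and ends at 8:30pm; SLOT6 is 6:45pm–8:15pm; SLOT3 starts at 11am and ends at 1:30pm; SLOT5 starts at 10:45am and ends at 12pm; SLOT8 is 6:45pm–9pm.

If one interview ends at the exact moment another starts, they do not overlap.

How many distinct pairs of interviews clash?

Sorted by start: SLOT1, SLOT5, SLOT3, SLOT2, SLOT4, SLOT7, SLOT6, SLOT8.
SLOT5 starts before SLOT1 ends → SLOT1 and SLOT5 overlap.
SLOT3 starts before SLOT1 ends → SLOT1 and SLOT3 overlap.
SLOT2 starts exactly when SLOT1 ends (back-to-back, no overlap), so SLOT1 has no further overlaps.
SLOT3 starts before SLOT5 ends → SLOT5 and SLOT3 overlap.
SLOT2 starts before SLOT5 ends → SLOT5 and SLOT2 overlap.
SLOT4 starts after SLOT5 ends, so SLOT5 has no further overlaps.
SLOT2 starts before SLOT3 ends → SLOT3 and SLOT2 overlap.
SLOT4 starts before SLOT3 ends → SLOT3 and SLOT4 overlap.
SLOT7 starts after SLOT3 ends, so SLOT3 has no further overlaps.
SLOT4 starts before SLOT2 ends → SLOT2 and SLOT4 overlap.
SLOT7 starts after SLOT2 ends, so SLOT2 has no further overlaps.
SLOT7 starts after SLOT4 ends, so SLOT4 has no further overlaps.
SLOT6 starts before SLOT7 ends → SLOT7 and SLOT6 overlap.
SLOT8 starts before SLOT7 ends → SLOT7 and SLOT8 overlap.
SLOT8 starts before SLOT6 ends → SLOT6 and SLOT8 overlap.
Overlapping pairs: SLOT1 & SLOT3, SLOT1 & SLOT5, SLOT2 & SLOT3, SLOT2 & SLOT4, SLOT2 & SLOT5, SLOT3 & SLOT4, SLOT3 & SLOT5, SLOT6 & SLOT7, SLOT6 & SLOT8, SLOT7 & SLOT8 — 10 in total.

10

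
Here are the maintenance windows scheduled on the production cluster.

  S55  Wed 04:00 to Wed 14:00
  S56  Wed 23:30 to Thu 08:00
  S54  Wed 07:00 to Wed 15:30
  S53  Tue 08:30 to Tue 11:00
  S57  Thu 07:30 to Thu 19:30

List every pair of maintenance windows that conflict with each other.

Sorted by start: S53, S55, S54, S56, S57.
S55 starts after S53 ends — done with S53.
S54 starts before S55 ends → S55 and S54 overlap.
S56 starts after S55 ends — done with S55.
S56 starts after S54 ends — done with S54.
S57 starts before S56 ends → S56 and S57 overlap.

S54 & S55, S56 & S57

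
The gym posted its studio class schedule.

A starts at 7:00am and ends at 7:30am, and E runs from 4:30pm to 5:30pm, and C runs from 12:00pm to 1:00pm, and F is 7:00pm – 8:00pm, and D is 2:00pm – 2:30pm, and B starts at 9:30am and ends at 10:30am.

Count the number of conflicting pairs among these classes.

Sorted by start: A, B, C, D, E, F.
B starts after A ends — done with A.
C starts after B ends — done with B.
D starts after C ends — done with C.
E starts after D ends — done with D.
F starts after E ends.
No pair overlaps.

0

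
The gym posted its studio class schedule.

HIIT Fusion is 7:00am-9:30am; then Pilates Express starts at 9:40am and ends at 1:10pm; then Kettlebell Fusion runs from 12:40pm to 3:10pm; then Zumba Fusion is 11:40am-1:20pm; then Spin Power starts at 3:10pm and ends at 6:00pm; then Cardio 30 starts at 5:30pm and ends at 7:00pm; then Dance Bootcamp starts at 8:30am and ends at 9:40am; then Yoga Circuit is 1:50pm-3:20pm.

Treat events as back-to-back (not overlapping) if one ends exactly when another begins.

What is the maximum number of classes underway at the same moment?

Sort all start/end points and keep a running count:
7:00am start HIIT Fusion → 1
8:30am start Dance Bootcamp → 2
9:30am end HIIT Fusion → 1
9:40am end Dance Bootcamp → 0
9:40am start Pilates Express → 1
11:40am start Zumba Fusion → 2
12:40pm start Kettlebell Fusion → 3
1:10pm end Pilates Express → 2
1:20pm end Zumba Fusion → 1
1:50pm start Yoga Circuit → 2
3:10pm end Kettlebell Fusion → 1
3:10pm start Spin Power → 2
3:20pm end Yoga Circuit → 1
5:30pm start Cardio 30 → 2
6:00pm end Spin Power → 1
7:00pm end Cardio 30 → 0
Peak is 3, at 12:40pm (Kettlebell Fusion, Pilates Express, Zumba Fusion).

3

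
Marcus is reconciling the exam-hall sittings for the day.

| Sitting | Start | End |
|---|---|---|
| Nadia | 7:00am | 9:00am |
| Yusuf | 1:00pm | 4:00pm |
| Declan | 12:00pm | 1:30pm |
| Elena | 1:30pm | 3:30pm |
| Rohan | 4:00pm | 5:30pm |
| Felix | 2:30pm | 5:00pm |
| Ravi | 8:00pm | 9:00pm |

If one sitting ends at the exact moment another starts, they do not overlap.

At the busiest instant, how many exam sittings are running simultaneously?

3

Walk through starts and ends in time order (an end at T is processed before a start at T):
7:00am start Nadia → 1
9:00am end Nadia → 0
12:00pm start Declan → 1
1:00pm start Yusuf → 2
1:30pm end Declan → 1
1:30pm start Elena → 2
2:30pm start Felix → 3
3:30pm end Elena → 2
4:00pm end Yusuf → 1
4:00pm start Rohan → 2
5:00pm end Felix → 1
5:30pm end Rohan → 0
8:00pm start Ravi → 1
9:00pm end Ravi → 0
Peak is 3, at 2:30pm (Elena, Felix, Yusuf).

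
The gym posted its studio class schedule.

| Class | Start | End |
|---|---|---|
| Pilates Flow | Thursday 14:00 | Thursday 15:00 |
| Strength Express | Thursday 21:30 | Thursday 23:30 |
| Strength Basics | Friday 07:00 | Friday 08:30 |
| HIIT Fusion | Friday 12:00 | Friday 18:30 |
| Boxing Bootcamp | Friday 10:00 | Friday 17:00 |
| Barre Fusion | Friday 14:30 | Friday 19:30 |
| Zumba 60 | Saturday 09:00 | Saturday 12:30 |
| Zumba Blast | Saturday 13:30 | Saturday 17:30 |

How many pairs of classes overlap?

3

Sorted by start: Pilates Flow, Strength Express, Strength Basics, Boxing Bootcamp, HIIT Fusion, Barre Fusion, Zumba 60, Zumba Blast.
Strength Express starts after Pilates Flow ends — done with Pilates Flow.
Strength Basics starts after Strength Express ends — done with Strength Express.
Boxing Bootcamp starts after Strength Basics ends — done with Strength Basics.
HIIT Fusion starts before Boxing Bootcamp ends → Boxing Bootcamp and HIIT Fusion overlap.
Barre Fusion starts before Boxing Bootcamp ends → Boxing Bootcamp and Barre Fusion overlap.
Zumba 60 starts after Boxing Bootcamp ends — done with Boxing Bootcamp.
Barre Fusion starts before HIIT Fusion ends → HIIT Fusion and Barre Fusion overlap.
Zumba 60 starts after HIIT Fusion ends — done with HIIT Fusion.
Zumba 60 starts after Barre Fusion ends — done with Barre Fusion.
Zumba Blast starts after Zumba 60 ends.
Overlapping pairs: Barre Fusion & Boxing Bootcamp, Barre Fusion & HIIT Fusion, Boxing Bootcamp & HIIT Fusion — 3 in total.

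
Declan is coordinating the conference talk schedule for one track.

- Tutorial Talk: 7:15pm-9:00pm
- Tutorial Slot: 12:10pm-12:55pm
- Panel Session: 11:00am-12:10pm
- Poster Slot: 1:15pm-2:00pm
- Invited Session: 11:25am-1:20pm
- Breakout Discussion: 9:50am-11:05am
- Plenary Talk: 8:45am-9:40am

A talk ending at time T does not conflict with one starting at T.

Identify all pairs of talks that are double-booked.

Check each pair: they overlap iff neither finishes before the other starts.
Sorted by start: Plenary Talk, Breakout Discussion, Panel Session, Invited Session, Tutorial Slot, Poster Slot, Tutorial Talk.
Breakout Discussion starts after Plenary Talk ends, so nothing later overlaps Plenary Talk either.
Panel Session starts before Breakout Discussion ends → Breakout Discussion and Panel Session overlap.
Invited Session starts after Breakout Discussion ends, so nothing later overlaps Breakout Discussion either.
Invited Session starts before Panel Session ends → Panel Session and Invited Session overlap.
Tutorial Slot starts exactly when Panel Session ends (back-to-back, no overlap), so nothing later overlaps Panel Session either.
Tutorial Slot starts before Invited Session ends → Invited Session and Tutorial Slot overlap.
Poster Slot starts before Invited Session ends → Invited Session and Poster Slot overlap.
Tutorial Talk starts after Invited Session ends.
Poster Slot starts after Tutorial Slot ends, so nothing later overlaps Tutorial Slot either.
Tutorial Talk starts after Poster Slot ends.

Breakout Discussion & Panel Session, Invited Session & Panel Session, Invited Session & Poster Slot, Invited Session & Tutorial Slot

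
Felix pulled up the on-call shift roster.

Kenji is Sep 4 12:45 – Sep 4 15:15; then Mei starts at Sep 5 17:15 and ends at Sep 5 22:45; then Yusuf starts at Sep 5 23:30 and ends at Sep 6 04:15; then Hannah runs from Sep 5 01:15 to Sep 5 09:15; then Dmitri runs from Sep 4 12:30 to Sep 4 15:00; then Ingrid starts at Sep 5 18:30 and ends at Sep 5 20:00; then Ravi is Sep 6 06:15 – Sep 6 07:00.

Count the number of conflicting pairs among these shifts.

Check each pair: they overlap iff neither finishes before the other starts.
Sorted by start: Dmitri, Kenji, Hannah, Mei, Ingrid, Yusuf, Ravi.
Kenji starts before Dmitri ends → Dmitri and Kenji overlap.
Hannah starts after Dmitri ends — done with Dmitri.
Hannah starts after Kenji ends — done with Kenji.
Mei starts after Hannah ends — done with Hannah.
Ingrid starts before Mei ends → Mei and Ingrid overlap.
Yusuf starts after Mei ends — done with Mei.
Yusuf starts after Ingrid ends — done with Ingrid.
Ravi starts after Yusuf ends.
Overlapping pairs: Dmitri & Kenji, Ingrid & Mei — 2 in total.

2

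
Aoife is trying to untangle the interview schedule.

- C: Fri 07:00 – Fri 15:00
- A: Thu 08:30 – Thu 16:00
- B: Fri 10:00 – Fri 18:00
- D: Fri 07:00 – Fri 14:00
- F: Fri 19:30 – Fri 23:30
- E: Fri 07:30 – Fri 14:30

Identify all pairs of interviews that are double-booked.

Check each pair: they overlap iff neither finishes before the other starts.
Sorted by start: A, C, D, E, B, F.
C starts after A ends — done with A.
D starts before C ends → C and D overlap.
E starts before C ends → C and E overlap.
B starts before C ends → C and B overlap.
F starts after C ends.
E starts before D ends → D and E overlap.
B starts before D ends → D and B overlap.
F starts after D ends.
B starts before E ends → E and B overlap.
F starts after E ends.
F starts after B ends.

B & C, B & D, B & E, C & D, C & E, D & E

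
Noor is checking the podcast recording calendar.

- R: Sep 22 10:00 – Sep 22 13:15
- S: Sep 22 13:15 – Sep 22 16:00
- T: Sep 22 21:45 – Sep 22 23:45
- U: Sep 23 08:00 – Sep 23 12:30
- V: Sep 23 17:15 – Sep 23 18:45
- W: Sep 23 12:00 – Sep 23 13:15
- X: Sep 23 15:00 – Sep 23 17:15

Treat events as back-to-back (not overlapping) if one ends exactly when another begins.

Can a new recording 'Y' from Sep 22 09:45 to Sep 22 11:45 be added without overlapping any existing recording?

No — it overlaps R

R: starts Sep 22 10:00 before Y ends Sep 22 11:45, and ends Sep 22 13:15 after Y starts Sep 22 09:45 → overlap.
S: starts Sep 22 13:15 at or after Y ends Sep 22 11:45 → clear.
T: starts Sep 22 21:45 at or after Y ends Sep 22 11:45 → clear.
U: starts Sep 23 08:00 at or after Y ends Sep 22 11:45 → clear.
W: starts Sep 23 12:00 at or after Y ends Sep 22 11:45 → clear.
X: starts Sep 23 15:00 at or after Y ends Sep 22 11:45 → clear.
V: starts Sep 23 17:15 at or after Y ends Sep 22 11:45 → clear.
Y overlaps R.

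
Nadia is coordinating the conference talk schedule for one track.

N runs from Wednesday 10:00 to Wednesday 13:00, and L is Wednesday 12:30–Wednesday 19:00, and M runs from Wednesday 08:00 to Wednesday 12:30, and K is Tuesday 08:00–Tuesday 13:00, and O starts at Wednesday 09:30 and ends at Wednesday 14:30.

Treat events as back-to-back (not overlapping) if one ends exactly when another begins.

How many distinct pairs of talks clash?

5

Sorted by start: K, M, O, N, L.
M starts after K ends, so K has no further overlaps.
O starts before M ends → M and O overlap.
N starts before M ends → M and N overlap.
L starts exactly when M ends (back-to-back, no overlap).
N starts before O ends → O and N overlap.
L starts before O ends → O and L overlap.
L starts before N ends → N and L overlap.
Overlapping pairs: L & N, L & O, M & N, M & O, N & O — 5 in total.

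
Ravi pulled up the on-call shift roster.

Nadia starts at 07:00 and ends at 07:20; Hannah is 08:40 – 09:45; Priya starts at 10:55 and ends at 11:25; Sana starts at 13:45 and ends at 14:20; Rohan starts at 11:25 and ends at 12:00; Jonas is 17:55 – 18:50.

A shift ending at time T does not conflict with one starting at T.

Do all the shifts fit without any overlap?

Yes

Sorted by start: Nadia, Hannah, Priya, Rohan, Sana, Jonas.
Hannah starts after Nadia ends; Nadia is clear from here.
Priya starts after Hannah ends; Hannah is clear from here.
Rohan starts exactly when Priya ends (back-to-back, no overlap); Priya is clear from here.
Sana starts after Rohan ends; Rohan is clear from here.
Jonas starts after Sana ends.
Every pair is clear; the schedule has no overlaps.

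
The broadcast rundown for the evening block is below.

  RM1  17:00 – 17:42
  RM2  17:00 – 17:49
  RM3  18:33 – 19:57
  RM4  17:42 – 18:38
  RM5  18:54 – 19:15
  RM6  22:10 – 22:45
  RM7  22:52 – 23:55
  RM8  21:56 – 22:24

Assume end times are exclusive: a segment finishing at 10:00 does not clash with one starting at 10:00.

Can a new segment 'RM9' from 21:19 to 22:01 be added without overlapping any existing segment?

RM1: ends 17:42 at or before RM9 starts 21:19 → clear.
RM2: ends 17:49 at or before RM9 starts 21:19 → clear.
RM4: ends 18:38 at or before RM9 starts 21:19 → clear.
RM3: ends 19:57 at or before RM9 starts 21:19 → clear.
RM5: ends 19:15 at or before RM9 starts 21:19 → clear.
RM8: starts 21:56 before RM9 ends 22:01, and ends 22:24 after RM9 starts 21:19 → overlap.
RM6: starts 22:10 at or after RM9 ends 22:01 → clear.
RM7: starts 22:52 at or after RM9 ends 22:01 → clear.
RM9 overlaps RM8.

No — it overlaps RM8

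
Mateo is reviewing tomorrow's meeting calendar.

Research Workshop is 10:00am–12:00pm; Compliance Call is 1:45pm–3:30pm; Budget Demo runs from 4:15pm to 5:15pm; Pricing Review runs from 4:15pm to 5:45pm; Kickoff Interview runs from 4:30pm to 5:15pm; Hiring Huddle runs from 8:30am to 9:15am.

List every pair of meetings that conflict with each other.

Two intervals overlap when each starts before the other ends.
Sorted by start: Hiring Huddle, Research Workshop, Compliance Call, Pricing Review, Budget Demo, Kickoff Interview.
Research Workshop starts after Hiring Huddle ends, so nothing later overlaps Hiring Huddle either.
Compliance Call starts after Research Workshop ends, so nothing later overlaps Research Workshop either.
Pricing Review starts after Compliance Call ends, so nothing later overlaps Compliance Call either.
Budget Demo starts before Pricing Review ends → Pricing Review and Budget Demo overlap.
Kickoff Interview starts before Pricing Review ends → Pricing Review and Kickoff Interview overlap.
Kickoff Interview starts before Budget Demo ends → Budget Demo and Kickoff Interview overlap.

Budget Demo & Kickoff Interview, Budget Demo & Pricing Review, Kickoff Interview & Pricing Review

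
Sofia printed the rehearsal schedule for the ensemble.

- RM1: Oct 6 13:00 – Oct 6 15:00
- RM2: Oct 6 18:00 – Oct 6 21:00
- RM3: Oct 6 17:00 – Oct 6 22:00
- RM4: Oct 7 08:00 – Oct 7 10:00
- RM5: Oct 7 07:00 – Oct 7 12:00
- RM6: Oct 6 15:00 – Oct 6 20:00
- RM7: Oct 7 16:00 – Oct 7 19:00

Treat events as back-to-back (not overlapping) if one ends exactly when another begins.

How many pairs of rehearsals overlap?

4

Sorted by start: RM1, RM6, RM3, RM2, RM5, RM4, RM7.
RM6 starts exactly when RM1 ends (back-to-back, no overlap), so RM1 has no further overlaps.
RM3 starts before RM6 ends → RM6 and RM3 overlap.
RM2 starts before RM6 ends → RM6 and RM2 overlap.
RM5 starts after RM6 ends, so RM6 has no further overlaps.
RM2 starts before RM3 ends → RM3 and RM2 overlap.
RM5 starts after RM3 ends, so RM3 has no further overlaps.
RM5 starts after RM2 ends, so RM2 has no further overlaps.
RM4 starts before RM5 ends → RM5 and RM4 overlap.
RM7 starts after RM5 ends.
RM7 starts after RM4 ends.
Overlapping pairs: RM2 & RM3, RM2 & RM6, RM3 & RM6, RM4 & RM5 — 4 in total.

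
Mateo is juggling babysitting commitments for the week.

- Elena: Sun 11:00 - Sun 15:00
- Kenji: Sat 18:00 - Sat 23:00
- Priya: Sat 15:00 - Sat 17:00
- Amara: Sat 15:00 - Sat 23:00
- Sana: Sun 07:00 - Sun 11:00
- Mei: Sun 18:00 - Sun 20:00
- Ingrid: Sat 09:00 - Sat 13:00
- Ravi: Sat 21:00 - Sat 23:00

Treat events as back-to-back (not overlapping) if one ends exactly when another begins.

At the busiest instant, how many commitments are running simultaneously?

3

Walk through starts and ends in time order (an end at T is processed before a start at T):
Sat 09:00 start Ingrid → 1
Sat 13:00 end Ingrid → 0
Sat 15:00 start Amara → 1
Sat 15:00 start Priya → 2
Sat 17:00 end Priya → 1
Sat 18:00 start Kenji → 2
Sat 21:00 start Ravi → 3
Sat 23:00 end Amara → 2
Sat 23:00 end Kenji → 1
Sat 23:00 end Ravi → 0
Sun 07:00 start Sana → 1
Sun 11:00 end Sana → 0
Sun 11:00 start Elena → 1
Sun 15:00 end Elena → 0
Sun 18:00 start Mei → 1
Sun 20:00 end Mei → 0
Peak is 3, at Sat 21:00 (Amara, Kenji, Ravi).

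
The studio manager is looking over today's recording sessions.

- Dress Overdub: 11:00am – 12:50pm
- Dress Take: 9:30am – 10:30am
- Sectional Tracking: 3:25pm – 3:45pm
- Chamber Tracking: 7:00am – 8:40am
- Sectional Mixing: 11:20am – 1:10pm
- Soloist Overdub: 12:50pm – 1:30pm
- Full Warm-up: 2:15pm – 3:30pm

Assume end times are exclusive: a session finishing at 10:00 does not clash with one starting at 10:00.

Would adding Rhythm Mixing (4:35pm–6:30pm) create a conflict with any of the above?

Chamber Tracking: ends 8:40am at or before Rhythm Mixing starts 4:35pm → clear.
Dress Take: ends 10:30am at or before Rhythm Mixing starts 4:35pm → clear.
Dress Overdub: ends 12:50pm at or before Rhythm Mixing starts 4:35pm → clear.
Sectional Mixing: ends 1:10pm at or before Rhythm Mixing starts 4:35pm → clear.
Soloist Overdub: ends 1:30pm at or before Rhythm Mixing starts 4:35pm → clear.
Full Warm-up: ends 3:30pm at or before Rhythm Mixing starts 4:35pm → clear.
Sectional Tracking: ends 3:45pm at or before Rhythm Mixing starts 4:35pm → clear.

No — it doesn't clash with anything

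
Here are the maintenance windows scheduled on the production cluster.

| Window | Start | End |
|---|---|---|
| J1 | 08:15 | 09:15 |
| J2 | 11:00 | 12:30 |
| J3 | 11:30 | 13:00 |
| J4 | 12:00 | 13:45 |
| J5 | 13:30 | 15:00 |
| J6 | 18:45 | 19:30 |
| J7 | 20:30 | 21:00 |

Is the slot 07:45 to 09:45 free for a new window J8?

No — it overlaps J1

J1: starts 08:15 before J8 ends 09:45, and ends 09:15 after J8 starts 07:45 → overlap.
J2: starts 11:00 at or after J8 ends 09:45 → clear.
J3: starts 11:30 at or after J8 ends 09:45 → clear.
J4: starts 12:00 at or after J8 ends 09:45 → clear.
J5: starts 13:30 at or after J8 ends 09:45 → clear.
J6: starts 18:45 at or after J8 ends 09:45 → clear.
J7: starts 20:30 at or after J8 ends 09:45 → clear.
J8 overlaps J1.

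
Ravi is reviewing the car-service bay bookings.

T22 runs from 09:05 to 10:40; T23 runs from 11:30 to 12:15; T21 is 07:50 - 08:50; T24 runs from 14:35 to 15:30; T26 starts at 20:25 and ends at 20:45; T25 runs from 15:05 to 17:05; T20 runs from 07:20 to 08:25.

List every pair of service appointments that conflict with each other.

T20 & T21, T24 & T25

Sorted by start: T20, T21, T22, T23, T24, T25, T26.
T21 starts before T20 ends → T20 and T21 overlap.
T22 starts after T20 ends; T20 is clear from here.
T22 starts after T21 ends; T21 is clear from here.
T23 starts after T22 ends; T22 is clear from here.
T24 starts after T23 ends; T23 is clear from here.
T25 starts before T24 ends → T24 and T25 overlap.
T26 starts after T24 ends.
T26 starts after T25 ends.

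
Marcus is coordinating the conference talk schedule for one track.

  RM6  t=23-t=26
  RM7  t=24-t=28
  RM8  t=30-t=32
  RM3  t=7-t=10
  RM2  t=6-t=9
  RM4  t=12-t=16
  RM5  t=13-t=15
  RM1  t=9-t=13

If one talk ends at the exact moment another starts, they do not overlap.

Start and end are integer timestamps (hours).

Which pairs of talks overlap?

Two intervals overlap when each starts before the other ends.
Sorted by start: RM2, RM3, RM1, RM4, RM5, RM6, RM7, RM8.
RM3 starts before RM2 ends → RM2 and RM3 overlap.
RM1 starts exactly when RM2 ends (back-to-back, no overlap) — done with RM2.
RM1 starts before RM3 ends → RM3 and RM1 overlap.
RM4 starts after RM3 ends — done with RM3.
RM4 starts before RM1 ends → RM1 and RM4 overlap.
RM5 starts exactly when RM1 ends (back-to-back, no overlap) — done with RM1.
RM5 starts before RM4 ends → RM4 and RM5 overlap.
RM6 starts after RM4 ends — done with RM4.
RM6 starts after RM5 ends — done with RM5.
RM7 starts before RM6 ends → RM6 and RM7 overlap.
RM8 starts after RM6 ends.
RM8 starts after RM7 ends.

RM1 & RM3, RM1 & RM4, RM2 & RM3, RM4 & RM5, RM6 & RM7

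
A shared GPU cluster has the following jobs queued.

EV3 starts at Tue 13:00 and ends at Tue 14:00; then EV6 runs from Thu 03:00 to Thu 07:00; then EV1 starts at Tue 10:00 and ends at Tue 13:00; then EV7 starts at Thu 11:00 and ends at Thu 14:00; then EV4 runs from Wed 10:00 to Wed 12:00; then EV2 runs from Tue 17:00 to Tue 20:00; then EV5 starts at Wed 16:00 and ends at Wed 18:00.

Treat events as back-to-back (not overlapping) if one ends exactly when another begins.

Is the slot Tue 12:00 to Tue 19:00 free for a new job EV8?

No — it overlaps EV1, EV2, EV3

EV1: starts Tue 10:00 before EV8 ends Tue 19:00, and ends Tue 13:00 after EV8 starts Tue 12:00 → overlap.
EV3: starts Tue 13:00 before EV8 ends Tue 19:00, and ends Tue 14:00 after EV8 starts Tue 12:00 → overlap.
EV2: starts Tue 17:00 before EV8 ends Tue 19:00, and ends Tue 20:00 after EV8 starts Tue 12:00 → overlap.
EV4: starts Wed 10:00 at or after EV8 ends Tue 19:00 → clear.
EV5: starts Wed 16:00 at or after EV8 ends Tue 19:00 → clear.
EV6: starts Thu 03:00 at or after EV8 ends Tue 19:00 → clear.
EV7: starts Thu 11:00 at or after EV8 ends Tue 19:00 → clear.
EV8 overlaps EV1, EV2, EV3.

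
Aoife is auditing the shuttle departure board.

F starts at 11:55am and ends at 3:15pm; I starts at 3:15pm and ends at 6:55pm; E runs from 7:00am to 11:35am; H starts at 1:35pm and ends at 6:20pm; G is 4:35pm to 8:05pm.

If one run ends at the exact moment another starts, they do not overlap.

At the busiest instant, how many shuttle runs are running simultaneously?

3

Sweep the timeline, counting +1 at each start and −1 at each end (ends before starts at a tie):
7:00am start E → 1
11:35am end E → 0
11:55am start F → 1
1:35pm start H → 2
3:15pm end F → 1
3:15pm start I → 2
4:35pm start G → 3
6:20pm end H → 2
6:55pm end I → 1
8:05pm end G → 0
Peak is 3, at 4:35pm (G, H, I).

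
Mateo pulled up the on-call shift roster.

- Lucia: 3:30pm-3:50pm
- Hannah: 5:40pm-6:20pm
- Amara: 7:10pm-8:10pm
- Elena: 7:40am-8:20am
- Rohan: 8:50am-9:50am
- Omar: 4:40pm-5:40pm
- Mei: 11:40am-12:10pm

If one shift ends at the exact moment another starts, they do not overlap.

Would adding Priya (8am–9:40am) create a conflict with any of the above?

Elena: starts 7:40am before Priya ends 9:40am, and ends 8:20am after Priya starts 8am → overlap.
Rohan: starts 8:50am before Priya ends 9:40am, and ends 9:50am after Priya starts 8am → overlap.
Mei: starts 11:40am at or after Priya ends 9:40am → clear.
Lucia: starts 3:30pm at or after Priya ends 9:40am → clear.
Omar: starts 4:40pm at or after Priya ends 9:40am → clear.
Hannah: starts 5:40pm at or after Priya ends 9:40am → clear.
Amara: starts 7:10pm at or after Priya ends 9:40am → clear.
Priya overlaps Elena, Rohan.

Yes — it overlaps Elena, Rohan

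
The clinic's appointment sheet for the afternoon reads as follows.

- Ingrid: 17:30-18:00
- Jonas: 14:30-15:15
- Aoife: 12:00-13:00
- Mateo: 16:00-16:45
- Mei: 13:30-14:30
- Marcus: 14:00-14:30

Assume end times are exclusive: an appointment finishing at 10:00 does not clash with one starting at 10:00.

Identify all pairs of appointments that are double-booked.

Marcus & Mei

Sorted by start: Aoife, Mei, Marcus, Jonas, Mateo, Ingrid.
Mei starts after Aoife ends, so Aoife has no further overlaps.
Marcus starts before Mei ends → Mei and Marcus overlap.
Jonas starts exactly when Mei ends (back-to-back, no overlap), so Mei has no further overlaps.
Jonas starts exactly when Marcus ends (back-to-back, no overlap), so Marcus has no further overlaps.
Mateo starts after Jonas ends, so Jonas has no further overlaps.
Ingrid starts after Mateo ends.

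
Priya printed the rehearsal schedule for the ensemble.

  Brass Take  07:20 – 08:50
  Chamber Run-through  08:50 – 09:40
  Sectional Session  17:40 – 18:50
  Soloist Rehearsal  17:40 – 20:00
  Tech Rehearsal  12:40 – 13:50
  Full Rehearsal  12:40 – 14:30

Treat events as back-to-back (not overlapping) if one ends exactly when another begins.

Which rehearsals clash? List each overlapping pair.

Full Rehearsal & Tech Rehearsal, Sectional Session & Soloist Rehearsal

Sorted by start: Brass Take, Chamber Run-through, Full Rehearsal, Tech Rehearsal, Sectional Session, Soloist Rehearsal.
Chamber Run-through starts exactly when Brass Take ends (back-to-back, no overlap), so Brass Take has no further overlaps.
Full Rehearsal starts after Chamber Run-through ends, so Chamber Run-through has no further overlaps.
Tech Rehearsal starts before Full Rehearsal ends → Full Rehearsal and Tech Rehearsal overlap.
Sectional Session starts after Full Rehearsal ends, so Full Rehearsal has no further overlaps.
Sectional Session starts after Tech Rehearsal ends, so Tech Rehearsal has no further overlaps.
Soloist Rehearsal starts before Sectional Session ends → Sectional Session and Soloist Rehearsal overlap.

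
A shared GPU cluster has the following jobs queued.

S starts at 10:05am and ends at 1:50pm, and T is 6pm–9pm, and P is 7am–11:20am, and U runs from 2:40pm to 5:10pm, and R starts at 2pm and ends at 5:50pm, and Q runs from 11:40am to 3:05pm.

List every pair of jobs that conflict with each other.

P & S, Q & R, Q & S, Q & U, R & U

Sorted by start: P, S, Q, R, U, T.
S starts before P ends → P and S overlap.
Q starts after P ends; P is clear from here.
Q starts before S ends → S and Q overlap.
R starts after S ends; S is clear from here.
R starts before Q ends → Q and R overlap.
U starts before Q ends → Q and U overlap.
T starts after Q ends.
U starts before R ends → R and U overlap.
T starts after R ends.
T starts after U ends.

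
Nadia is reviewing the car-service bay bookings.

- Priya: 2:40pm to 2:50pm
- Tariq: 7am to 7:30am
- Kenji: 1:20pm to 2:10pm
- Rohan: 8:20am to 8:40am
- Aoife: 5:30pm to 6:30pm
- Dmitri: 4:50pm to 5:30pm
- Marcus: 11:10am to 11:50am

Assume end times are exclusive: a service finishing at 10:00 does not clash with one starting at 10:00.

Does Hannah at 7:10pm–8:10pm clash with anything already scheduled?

No — it doesn't clash with anything

Tariq: ends 7:30am at or before Hannah starts 7:10pm → clear.
Rohan: ends 8:40am at or before Hannah starts 7:10pm → clear.
Marcus: ends 11:50am at or before Hannah starts 7:10pm → clear.
Kenji: ends 2:10pm at or before Hannah starts 7:10pm → clear.
Priya: ends 2:50pm at or before Hannah starts 7:10pm → clear.
Dmitri: ends 5:30pm at or before Hannah starts 7:10pm → clear.
Aoife: ends 6:30pm at or before Hannah starts 7:10pm → clear.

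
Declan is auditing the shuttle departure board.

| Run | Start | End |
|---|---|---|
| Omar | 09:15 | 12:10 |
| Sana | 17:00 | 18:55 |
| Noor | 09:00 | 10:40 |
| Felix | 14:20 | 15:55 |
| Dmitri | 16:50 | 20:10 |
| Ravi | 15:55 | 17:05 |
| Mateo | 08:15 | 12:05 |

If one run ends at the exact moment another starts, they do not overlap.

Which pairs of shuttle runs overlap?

Check each pair: they overlap iff neither finishes before the other starts.
Sorted by start: Mateo, Noor, Omar, Felix, Ravi, Dmitri, Sana.
Noor starts before Mateo ends → Mateo and Noor overlap.
Omar starts before Mateo ends → Mateo and Omar overlap.
Felix starts after Mateo ends — done with Mateo.
Omar starts before Noor ends → Noor and Omar overlap.
Felix starts after Noor ends — done with Noor.
Felix starts after Omar ends — done with Omar.
Ravi starts exactly when Felix ends (back-to-back, no overlap) — done with Felix.
Dmitri starts before Ravi ends → Ravi and Dmitri overlap.
Sana starts before Ravi ends → Ravi and Sana overlap.
Sana starts before Dmitri ends → Dmitri and Sana overlap.

Dmitri & Ravi, Dmitri & Sana, Mateo & Noor, Mateo & Omar, Noor & Omar, Ravi & Sana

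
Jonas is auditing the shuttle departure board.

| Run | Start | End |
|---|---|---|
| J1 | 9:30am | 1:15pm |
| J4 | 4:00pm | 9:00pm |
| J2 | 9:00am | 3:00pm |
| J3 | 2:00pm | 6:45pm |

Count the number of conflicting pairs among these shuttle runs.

Sorted by start: J2, J1, J3, J4.
J1 starts before J2 ends → J2 and J1 overlap.
J3 starts before J2 ends → J2 and J3 overlap.
J4 starts after J2 ends.
J3 starts after J1 ends, so nothing later overlaps J1 either.
J4 starts before J3 ends → J3 and J4 overlap.
Overlapping pairs: J1 & J2, J2 & J3, J3 & J4 — 3 in total.

3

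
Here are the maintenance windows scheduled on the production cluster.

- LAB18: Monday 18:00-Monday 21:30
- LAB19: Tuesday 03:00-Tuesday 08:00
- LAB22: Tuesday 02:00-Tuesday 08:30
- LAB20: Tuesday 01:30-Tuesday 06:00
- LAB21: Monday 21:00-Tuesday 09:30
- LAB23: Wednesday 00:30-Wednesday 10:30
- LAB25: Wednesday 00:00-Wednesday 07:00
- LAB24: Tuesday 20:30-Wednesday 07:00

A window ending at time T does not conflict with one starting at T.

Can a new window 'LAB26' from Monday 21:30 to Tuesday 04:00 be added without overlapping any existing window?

LAB18: ends Monday 21:30 at or before LAB26 starts Monday 21:30 → clear.
LAB21: starts Monday 21:00 before LAB26 ends Tuesday 04:00, and ends Tuesday 09:30 after LAB26 starts Monday 21:30 → overlap.
LAB20: starts Tuesday 01:30 before LAB26 ends Tuesday 04:00, and ends Tuesday 06:00 after LAB26 starts Monday 21:30 → overlap.
LAB22: starts Tuesday 02:00 before LAB26 ends Tuesday 04:00, and ends Tuesday 08:30 after LAB26 starts Monday 21:30 → overlap.
LAB19: starts Tuesday 03:00 before LAB26 ends Tuesday 04:00, and ends Tuesday 08:00 after LAB26 starts Monday 21:30 → overlap.
LAB24: starts Tuesday 20:30 at or after LAB26 ends Tuesday 04:00 → clear.
LAB25: starts Wednesday 00:00 at or after LAB26 ends Tuesday 04:00 → clear.
LAB23: starts Wednesday 00:30 at or after LAB26 ends Tuesday 04:00 → clear.
LAB26 overlaps LAB19, LAB20, LAB21, LAB22.

No — it overlaps LAB19, LAB20, LAB21, LAB22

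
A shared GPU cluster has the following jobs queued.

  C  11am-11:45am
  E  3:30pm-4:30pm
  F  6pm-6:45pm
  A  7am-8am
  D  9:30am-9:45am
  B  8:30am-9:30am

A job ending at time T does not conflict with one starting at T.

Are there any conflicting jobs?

Sorted by start: A, B, D, C, E, F.
B starts after A ends; A is clear from here.
D starts exactly when B ends (back-to-back, no overlap); B is clear from here.
C starts after D ends; D is clear from here.
E starts after C ends; C is clear from here.
F starts after E ends.
Every pair is clear; the schedule has no overlaps.

No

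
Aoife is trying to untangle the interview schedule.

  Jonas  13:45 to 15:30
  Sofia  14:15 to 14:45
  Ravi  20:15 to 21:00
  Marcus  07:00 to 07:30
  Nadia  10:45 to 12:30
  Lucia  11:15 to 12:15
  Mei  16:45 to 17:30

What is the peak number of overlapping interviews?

2

Sort all start/end points and keep a running count:
07:00 start Marcus → 1
07:30 end Marcus → 0
10:45 start Nadia → 1
11:15 start Lucia → 2
12:15 end Lucia → 1
12:30 end Nadia → 0
13:45 start Jonas → 1
14:15 start Sofia → 2
14:45 end Sofia → 1
15:30 end Jonas → 0
16:45 start Mei → 1
17:30 end Mei → 0
20:15 start Ravi → 1
21:00 end Ravi → 0
Peak is 2, at 11:15 (Lucia, Nadia).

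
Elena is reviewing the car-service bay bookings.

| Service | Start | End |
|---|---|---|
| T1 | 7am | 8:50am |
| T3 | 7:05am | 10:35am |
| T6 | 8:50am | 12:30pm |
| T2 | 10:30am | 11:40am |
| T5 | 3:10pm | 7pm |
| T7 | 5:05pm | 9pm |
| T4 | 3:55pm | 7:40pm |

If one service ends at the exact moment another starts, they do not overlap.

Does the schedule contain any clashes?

Yes

Sorted by start: T1, T3, T6, T2, T5, T4, T7.
T3 starts before T1 ends → T1 and T3 overlap.
That's a conflict, so the schedule is not conflict-free.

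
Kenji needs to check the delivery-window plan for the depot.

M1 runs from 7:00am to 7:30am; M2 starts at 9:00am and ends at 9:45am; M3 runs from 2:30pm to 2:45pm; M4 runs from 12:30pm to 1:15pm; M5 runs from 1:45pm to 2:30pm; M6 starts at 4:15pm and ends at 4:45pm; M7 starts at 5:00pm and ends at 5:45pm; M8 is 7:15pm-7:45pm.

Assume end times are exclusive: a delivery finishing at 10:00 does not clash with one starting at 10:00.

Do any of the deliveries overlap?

No

Check each pair: they overlap iff neither finishes before the other starts.
Sorted by start: M1, M2, M4, M5, M3, M6, M7, M8.
M2 starts after M1 ends — done with M1.
M4 starts after M2 ends — done with M2.
M5 starts after M4 ends — done with M4.
M3 starts exactly when M5 ends (back-to-back, no overlap) — done with M5.
M6 starts after M3 ends — done with M3.
M7 starts after M6 ends — done with M6.
M8 starts after M7 ends.
Every pair is clear; the schedule has no overlaps.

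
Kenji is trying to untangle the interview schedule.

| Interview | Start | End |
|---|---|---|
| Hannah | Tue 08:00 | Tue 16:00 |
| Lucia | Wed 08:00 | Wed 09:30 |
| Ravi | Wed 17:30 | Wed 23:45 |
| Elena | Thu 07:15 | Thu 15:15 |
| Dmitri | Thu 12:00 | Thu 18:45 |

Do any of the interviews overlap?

Sorted by start: Hannah, Lucia, Ravi, Elena, Dmitri.
Lucia starts after Hannah ends; Hannah is clear from here.
Ravi starts after Lucia ends; Lucia is clear from here.
Elena starts after Ravi ends; Ravi is clear from here.
Dmitri starts before Elena ends → Elena and Dmitri overlap.
That's a conflict, so the schedule is not conflict-free.

Yes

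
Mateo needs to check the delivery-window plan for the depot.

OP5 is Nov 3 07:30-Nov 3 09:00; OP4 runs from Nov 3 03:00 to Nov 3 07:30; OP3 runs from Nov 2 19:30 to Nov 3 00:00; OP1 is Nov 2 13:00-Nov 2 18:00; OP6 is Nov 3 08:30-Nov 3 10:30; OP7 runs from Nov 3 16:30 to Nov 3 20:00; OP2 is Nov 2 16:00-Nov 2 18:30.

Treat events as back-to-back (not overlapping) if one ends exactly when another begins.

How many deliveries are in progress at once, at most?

Sort all start/end points and keep a running count:
Nov 2 13:00 start OP1 → 1
Nov 2 16:00 start OP2 → 2
Nov 2 18:00 end OP1 → 1
Nov 2 18:30 end OP2 → 0
Nov 2 19:30 start OP3 → 1
Nov 3 00:00 end OP3 → 0
Nov 3 03:00 start OP4 → 1
Nov 3 07:30 end OP4 → 0
Nov 3 07:30 start OP5 → 1
Nov 3 08:30 start OP6 → 2
Nov 3 09:00 end OP5 → 1
Nov 3 10:30 end OP6 → 0
Nov 3 16:30 start OP7 → 1
Nov 3 20:00 end OP7 → 0
Peak is 2, at Nov 2 16:00 (OP1, OP2).

2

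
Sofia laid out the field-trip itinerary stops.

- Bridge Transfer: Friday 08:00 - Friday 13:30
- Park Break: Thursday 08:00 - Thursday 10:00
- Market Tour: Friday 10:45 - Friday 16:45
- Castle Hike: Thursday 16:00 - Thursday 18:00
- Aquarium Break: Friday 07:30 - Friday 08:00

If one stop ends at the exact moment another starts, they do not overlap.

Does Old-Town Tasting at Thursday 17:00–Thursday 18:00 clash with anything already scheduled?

Yes — it overlaps Castle Hike

Park Break: ends Thursday 10:00 at or before Old-Town Tasting starts Thursday 17:00 → clear.
Castle Hike: starts Thursday 16:00 before Old-Town Tasting ends Thursday 18:00, and ends Thursday 18:00 after Old-Town Tasting starts Thursday 17:00 → overlap.
Aquarium Break: starts Friday 07:30 at or after Old-Town Tasting ends Thursday 18:00 → clear.
Bridge Transfer: starts Friday 08:00 at or after Old-Town Tasting ends Thursday 18:00 → clear.
Market Tour: starts Friday 10:45 at or after Old-Town Tasting ends Thursday 18:00 → clear.
Old-Town Tasting overlaps Castle Hike.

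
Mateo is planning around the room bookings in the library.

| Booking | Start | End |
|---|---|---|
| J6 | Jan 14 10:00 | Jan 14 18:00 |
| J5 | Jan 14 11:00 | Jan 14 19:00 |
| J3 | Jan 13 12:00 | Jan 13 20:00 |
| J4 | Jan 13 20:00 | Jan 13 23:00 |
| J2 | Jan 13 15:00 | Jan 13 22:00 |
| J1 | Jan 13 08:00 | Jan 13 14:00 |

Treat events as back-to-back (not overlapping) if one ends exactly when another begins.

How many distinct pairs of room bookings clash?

4

Sorted by start: J1, J3, J2, J4, J6, J5.
J3 starts before J1 ends → J1 and J3 overlap.
J2 starts after J1 ends — done with J1.
J2 starts before J3 ends → J3 and J2 overlap.
J4 starts exactly when J3 ends (back-to-back, no overlap) — done with J3.
J4 starts before J2 ends → J2 and J4 overlap.
J6 starts after J2 ends — done with J2.
J6 starts after J4 ends — done with J4.
J5 starts before J6 ends → J6 and J5 overlap.
Overlapping pairs: J1 & J3, J2 & J3, J2 & J4, J5 & J6 — 4 in total.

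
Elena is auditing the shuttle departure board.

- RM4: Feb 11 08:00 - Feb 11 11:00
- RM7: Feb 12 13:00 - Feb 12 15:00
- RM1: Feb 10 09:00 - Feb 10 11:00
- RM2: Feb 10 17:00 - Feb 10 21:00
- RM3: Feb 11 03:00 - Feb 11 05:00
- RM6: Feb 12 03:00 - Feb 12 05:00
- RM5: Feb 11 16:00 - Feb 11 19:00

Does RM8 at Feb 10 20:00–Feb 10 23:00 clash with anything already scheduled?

Yes — it overlaps RM2

RM1: ends Feb 10 11:00 at or before RM8 starts Feb 10 20:00 → clear.
RM2: starts Feb 10 17:00 before RM8 ends Feb 10 23:00, and ends Feb 10 21:00 after RM8 starts Feb 10 20:00 → overlap.
RM3: starts Feb 11 03:00 at or after RM8 ends Feb 10 23:00 → clear.
RM4: starts Feb 11 08:00 at or after RM8 ends Feb 10 23:00 → clear.
RM5: starts Feb 11 16:00 at or after RM8 ends Feb 10 23:00 → clear.
RM6: starts Feb 12 03:00 at or after RM8 ends Feb 10 23:00 → clear.
RM7: starts Feb 12 13:00 at or after RM8 ends Feb 10 23:00 → clear.
RM8 overlaps RM2.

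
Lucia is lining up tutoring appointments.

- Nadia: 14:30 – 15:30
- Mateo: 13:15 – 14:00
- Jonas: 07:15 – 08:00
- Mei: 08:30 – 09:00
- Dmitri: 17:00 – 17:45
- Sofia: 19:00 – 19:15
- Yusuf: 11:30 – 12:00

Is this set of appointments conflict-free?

Yes

Sorted by start: Jonas, Mei, Yusuf, Mateo, Nadia, Dmitri, Sofia.
Mei starts after Jonas ends, so nothing later overlaps Jonas either.
Yusuf starts after Mei ends, so nothing later overlaps Mei either.
Mateo starts after Yusuf ends, so nothing later overlaps Yusuf either.
Nadia starts after Mateo ends, so nothing later overlaps Mateo either.
Dmitri starts after Nadia ends, so nothing later overlaps Nadia either.
Sofia starts after Dmitri ends.
Every pair is clear; the schedule has no overlaps.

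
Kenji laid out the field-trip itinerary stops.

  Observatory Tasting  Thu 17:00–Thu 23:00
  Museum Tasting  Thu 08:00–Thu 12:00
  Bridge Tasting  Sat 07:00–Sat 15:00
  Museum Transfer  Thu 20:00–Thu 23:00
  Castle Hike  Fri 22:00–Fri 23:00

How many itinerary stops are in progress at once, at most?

Walk through starts and ends in time order (an end at T is processed before a start at T):
Thu 08:00 start Museum Tasting → 1
Thu 12:00 end Museum Tasting → 0
Thu 17:00 start Observatory Tasting → 1
Thu 20:00 start Museum Transfer → 2
Thu 23:00 end Museum Transfer → 1
Thu 23:00 end Observatory Tasting → 0
Fri 22:00 start Castle Hike → 1
Fri 23:00 end Castle Hike → 0
Sat 07:00 start Bridge Tasting → 1
Sat 15:00 end Bridge Tasting → 0
Peak is 2, at Thu 20:00 (Museum Transfer, Observatory Tasting).

2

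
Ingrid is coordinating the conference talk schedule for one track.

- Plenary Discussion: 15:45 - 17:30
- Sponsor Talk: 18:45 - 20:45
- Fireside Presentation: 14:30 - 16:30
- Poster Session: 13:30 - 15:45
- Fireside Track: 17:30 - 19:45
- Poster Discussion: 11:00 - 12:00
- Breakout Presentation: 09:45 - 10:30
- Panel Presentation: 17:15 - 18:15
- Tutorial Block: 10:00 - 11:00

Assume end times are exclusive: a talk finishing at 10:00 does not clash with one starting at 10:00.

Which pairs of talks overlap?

Sorted by start: Breakout Presentation, Tutorial Block, Poster Discussion, Poster Session, Fireside Presentation, Plenary Discussion, Panel Presentation, Fireside Track, Sponsor Talk.
Tutorial Block starts before Breakout Presentation ends → Breakout Presentation and Tutorial Block overlap.
Poster Discussion starts after Breakout Presentation ends, so Breakout Presentation has no further overlaps.
Poster Discussion starts exactly when Tutorial Block ends (back-to-back, no overlap), so Tutorial Block has no further overlaps.
Poster Session starts after Poster Discussion ends, so Poster Discussion has no further overlaps.
Fireside Presentation starts before Poster Session ends → Poster Session and Fireside Presentation overlap.
Plenary Discussion starts exactly when Poster Session ends (back-to-back, no overlap), so Poster Session has no further overlaps.
Plenary Discussion starts before Fireside Presentation ends → Fireside Presentation and Plenary Discussion overlap.
Panel Presentation starts after Fireside Presentation ends, so Fireside Presentation has no further overlaps.
Panel Presentation starts before Plenary Discussion ends → Plenary Discussion and Panel Presentation overlap.
Fireside Track starts exactly when Plenary Discussion ends (back-to-back, no overlap), so Plenary Discussion has no further overlaps.
Fireside Track starts before Panel Presentation ends → Panel Presentation and Fireside Track overlap.
Sponsor Talk starts after Panel Presentation ends.
Sponsor Talk starts before Fireside Track ends → Fireside Track and Sponsor Talk overlap.

Breakout Presentation & Tutorial Block, Fireside Presentation & Plenary Discussion, Fireside Presentation & Poster Session, Fireside Track & Panel Presentation, Fireside Track & Sponsor Talk, Panel Presentation & Plenary Discussion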